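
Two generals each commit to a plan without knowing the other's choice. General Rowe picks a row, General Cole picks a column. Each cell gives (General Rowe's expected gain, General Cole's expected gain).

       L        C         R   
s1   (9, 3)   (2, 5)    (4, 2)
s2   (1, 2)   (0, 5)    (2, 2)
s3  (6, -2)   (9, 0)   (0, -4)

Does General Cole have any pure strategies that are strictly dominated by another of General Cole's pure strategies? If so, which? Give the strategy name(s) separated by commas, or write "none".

L is strictly dominated by C (s1: 5>3, s2: 5>2, s3: 0>-2).
Nothing dominates C: L at s1 (5>3); R at s1 (5>2).
R is strictly dominated by C (s1: 5>2, s2: 5>2, s3: 0>-4).

L, R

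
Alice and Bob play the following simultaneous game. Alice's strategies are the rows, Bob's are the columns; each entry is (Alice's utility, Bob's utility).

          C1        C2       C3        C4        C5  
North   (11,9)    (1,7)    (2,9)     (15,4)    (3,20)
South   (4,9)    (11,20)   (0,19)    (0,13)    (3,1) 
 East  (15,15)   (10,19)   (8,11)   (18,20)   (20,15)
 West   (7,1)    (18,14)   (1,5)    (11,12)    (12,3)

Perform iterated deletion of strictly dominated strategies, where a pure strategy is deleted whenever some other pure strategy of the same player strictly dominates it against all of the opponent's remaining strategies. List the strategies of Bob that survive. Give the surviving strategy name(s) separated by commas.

C2, C4

Alice's strategy North is strictly dominated by East (C1: 15>11, C2: 10>1, C3: 8>2, C4: 18>15, C5: 20>3) and is removed.
Alice's strategy South is strictly dominated by West (C1: 7>4, C2: 18>11, C3: 1>0, C4: 11>0, C5: 12>3) and is removed.
Bob's strategy C1 is strictly dominated by C2 (East: 19>15, West: 14>1) and is removed.
Column C3 is eliminated: C2 beats it against every remaining row (East: 19>11, West: 14>5).
Bob's strategy C5 is strictly dominated by C2 (East: 19>15, West: 14>3) and is removed.
Among the remaining strategies, none is strictly dominated by another pure strategy of the same player, so the elimination stops.
Surviving strategies — Alice: {East, West}; Bob: {C2, C4}.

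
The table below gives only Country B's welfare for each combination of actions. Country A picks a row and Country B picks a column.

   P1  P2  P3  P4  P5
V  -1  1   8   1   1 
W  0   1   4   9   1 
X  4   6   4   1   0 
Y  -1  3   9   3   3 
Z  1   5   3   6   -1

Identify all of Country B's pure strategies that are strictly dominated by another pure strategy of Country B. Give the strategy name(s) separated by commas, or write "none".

P1, P5

P2 strictly dominates P1 — V: 1>-1, W: 1>0, X: 6>4, Y: 3>-1, Z: 5>1.
P2 is not dominated — it holds its own against P1 at V (1>-1); P3 at X (6>4); P4 at V (1=1); P5 at V (1=1).
P3: no other strategy beats it everywhere (P1 at V (8>-1); P2 at V (8>1); P4 at V (8>1); P5 at V (8>1)).
P4 is not dominated — it holds its own against P1 at V (1>-1); P2 at V (1=1); P3 at W (9>4); P5 at V (1=1).
P3 strictly dominates P5 — V: 8>1, W: 4>1, X: 4>0, Y: 9>3, Z: 3>-1.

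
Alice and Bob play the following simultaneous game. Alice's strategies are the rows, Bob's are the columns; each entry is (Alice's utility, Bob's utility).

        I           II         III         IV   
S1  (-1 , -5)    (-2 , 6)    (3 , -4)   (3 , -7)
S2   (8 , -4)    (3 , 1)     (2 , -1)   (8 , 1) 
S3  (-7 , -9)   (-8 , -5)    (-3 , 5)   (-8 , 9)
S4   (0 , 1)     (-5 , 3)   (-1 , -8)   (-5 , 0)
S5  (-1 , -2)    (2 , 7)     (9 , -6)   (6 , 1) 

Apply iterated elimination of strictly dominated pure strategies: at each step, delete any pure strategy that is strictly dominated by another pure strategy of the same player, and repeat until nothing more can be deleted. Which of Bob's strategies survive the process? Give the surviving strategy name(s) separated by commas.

For Alice, S1 strictly dominates S3 on the remaining columns (I: -1>-7, II: -2>-8, III: 3>-3, IV: 3>-8); eliminate S3.
Alice's strategy S4 is strictly dominated by S2 (I: 8>0, II: 3>-5, III: 2>-1, IV: 8>-5) and is removed.
Bob's strategy I is strictly dominated by II (S1: 6>-5, S2: 1>-4, S5: 7>-2) and is removed.
Row S1 is eliminated: S5 beats it against every remaining column (II: 2>-2, III: 9>3, IV: 6>3).
Bob's strategy III is strictly dominated by II (S2: 1>-1, S5: 7>-6) and is removed.
For Alice, S2 strictly dominates S5 on the remaining columns (II: 3>2, IV: 8>6); eliminate S5.
Among the remaining strategies, none is strictly dominated by another pure strategy of the same player, so the elimination stops.
Surviving strategies — Alice: {S2}; Bob: {II, IV}.

II, IV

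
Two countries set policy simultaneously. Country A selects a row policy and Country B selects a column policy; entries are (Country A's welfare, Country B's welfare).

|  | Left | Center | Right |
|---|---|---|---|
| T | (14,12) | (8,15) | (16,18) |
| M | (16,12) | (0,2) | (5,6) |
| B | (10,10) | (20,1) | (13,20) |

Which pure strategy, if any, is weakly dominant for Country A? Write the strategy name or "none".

T fails to dominate M at Left (14<16).
M fails to dominate T at Center (0<8).
B fails to dominate T at Left (10<14).
No single strategy dominates all the others.

none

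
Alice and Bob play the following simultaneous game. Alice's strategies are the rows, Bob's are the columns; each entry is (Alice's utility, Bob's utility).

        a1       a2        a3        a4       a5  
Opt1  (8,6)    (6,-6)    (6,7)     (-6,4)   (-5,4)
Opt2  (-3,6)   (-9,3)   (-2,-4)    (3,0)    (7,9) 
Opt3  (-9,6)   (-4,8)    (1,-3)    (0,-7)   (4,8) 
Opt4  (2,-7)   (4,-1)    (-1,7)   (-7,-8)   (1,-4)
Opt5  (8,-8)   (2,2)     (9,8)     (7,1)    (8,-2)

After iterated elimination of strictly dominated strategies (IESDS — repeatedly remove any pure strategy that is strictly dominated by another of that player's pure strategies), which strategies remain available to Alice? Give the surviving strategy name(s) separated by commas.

Row Opt2 is eliminated: Opt5 beats it against every remaining column (a1: 8>-3, a2: 2>-9, a3: 9>-2, a4: 7>3, a5: 8>7).
For Alice, Opt5 strictly dominates Opt3 on the remaining columns (a1: 8>-9, a2: 2>-4, a3: 9>1, a4: 7>0, a5: 8>4); eliminate Opt3.
Bob's strategy a1 is strictly dominated by a3 (Opt1: 7>6, Opt4: 7>-7, Opt5: 8>-8) and is removed.
Column a2 is eliminated: a3 beats it against every remaining row (Opt1: 7>-6, Opt4: 7>-1, Opt5: 8>2).
For Alice, Opt5 strictly dominates Opt1 on the remaining columns (a3: 9>6, a4: 7>-6, a5: 8>-5); eliminate Opt1.
Row Opt4 is eliminated: Opt5 beats it against every remaining column (a3: 9>-1, a4: 7>-7, a5: 8>1).
Bob's strategy a4 is strictly dominated by a3 (Opt5: 8>1) and is removed.
Column a5 is eliminated: a3 beats it against every remaining row (Opt5: 8>-2).
Among the remaining strategies, none is strictly dominated by another pure strategy of the same player, so the elimination stops.
Surviving strategies — Alice: {Opt5}; Bob: {a3}.

Opt5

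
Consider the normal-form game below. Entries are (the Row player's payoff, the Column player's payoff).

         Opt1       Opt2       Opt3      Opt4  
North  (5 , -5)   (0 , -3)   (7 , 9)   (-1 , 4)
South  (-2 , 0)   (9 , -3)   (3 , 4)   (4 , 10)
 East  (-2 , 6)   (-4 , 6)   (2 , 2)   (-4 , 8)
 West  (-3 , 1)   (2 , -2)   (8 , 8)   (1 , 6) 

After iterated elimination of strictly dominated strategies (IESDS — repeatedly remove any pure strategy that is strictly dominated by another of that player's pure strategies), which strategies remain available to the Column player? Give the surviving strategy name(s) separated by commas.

Row East is eliminated: North beats it against every remaining column (Opt1: 5>-2, Opt2: 0>-4, Opt3: 7>2, Opt4: -1>-4).
Column Opt1 is eliminated: Opt3 beats it against every remaining row (North: 9>-5, South: 4>0, West: 8>1).
The Row player's strategy North is strictly dominated by West (Opt2: 2>0, Opt3: 8>7, Opt4: 1>-1) and is removed.
For the Column player, Opt3 strictly dominates Opt2 on the remaining rows (South: 4>-3, West: 8>-2); eliminate Opt2.
Among the remaining strategies, none is strictly dominated by another pure strategy of the same player, so the elimination stops.
Surviving strategies — the Row player: {South, West}; the Column player: {Opt3, Opt4}.

Opt3, Opt4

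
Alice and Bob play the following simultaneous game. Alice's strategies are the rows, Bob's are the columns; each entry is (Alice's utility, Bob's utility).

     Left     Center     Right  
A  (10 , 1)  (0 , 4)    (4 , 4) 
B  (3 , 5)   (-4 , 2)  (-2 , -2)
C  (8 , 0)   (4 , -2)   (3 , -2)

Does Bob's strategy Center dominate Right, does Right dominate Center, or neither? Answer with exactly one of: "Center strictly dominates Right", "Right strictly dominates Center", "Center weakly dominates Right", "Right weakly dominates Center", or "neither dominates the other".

Center weakly dominates Right

Compare Center to Right across each choice by Alice: A: 4=4, B: 2>-2, C: -2=-2.
Center is at least as good everywhere and strictly better somewhere (tied only at A, C), so Center weakly but not strictly dominates Right.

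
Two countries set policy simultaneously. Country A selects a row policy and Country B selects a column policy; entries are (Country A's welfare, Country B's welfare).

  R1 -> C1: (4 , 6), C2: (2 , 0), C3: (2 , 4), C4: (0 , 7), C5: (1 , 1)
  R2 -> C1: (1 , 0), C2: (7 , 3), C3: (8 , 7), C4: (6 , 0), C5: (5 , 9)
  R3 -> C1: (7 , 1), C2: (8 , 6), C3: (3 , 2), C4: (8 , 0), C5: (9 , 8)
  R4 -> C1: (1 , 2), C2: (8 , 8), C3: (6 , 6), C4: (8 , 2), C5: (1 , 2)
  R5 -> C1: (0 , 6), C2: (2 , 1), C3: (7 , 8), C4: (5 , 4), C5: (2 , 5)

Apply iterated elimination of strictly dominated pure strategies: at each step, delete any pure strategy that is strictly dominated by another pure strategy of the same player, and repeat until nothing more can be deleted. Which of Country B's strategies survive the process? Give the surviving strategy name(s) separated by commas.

For Country A, R3 strictly dominates R1 on the remaining columns (C1: 7>4, C2: 8>2, C3: 3>2, C4: 8>0, C5: 9>1); eliminate R1.
For Country A, R2 strictly dominates R5 on the remaining columns (C1: 1>0, C2: 7>2, C3: 8>7, C4: 6>5, C5: 5>2); eliminate R5.
Column C1 is eliminated: C2 beats it against every remaining row (R2: 3>0, R3: 6>1, R4: 8>2).
Column C4 is eliminated: C2 beats it against every remaining row (R2: 3>0, R3: 6>0, R4: 8>2).
Among the remaining strategies, none is strictly dominated by another pure strategy of the same player, so the elimination stops.
Surviving strategies — Country A: {R2, R3, R4}; Country B: {C2, C3, C5}.

C2, C3, C5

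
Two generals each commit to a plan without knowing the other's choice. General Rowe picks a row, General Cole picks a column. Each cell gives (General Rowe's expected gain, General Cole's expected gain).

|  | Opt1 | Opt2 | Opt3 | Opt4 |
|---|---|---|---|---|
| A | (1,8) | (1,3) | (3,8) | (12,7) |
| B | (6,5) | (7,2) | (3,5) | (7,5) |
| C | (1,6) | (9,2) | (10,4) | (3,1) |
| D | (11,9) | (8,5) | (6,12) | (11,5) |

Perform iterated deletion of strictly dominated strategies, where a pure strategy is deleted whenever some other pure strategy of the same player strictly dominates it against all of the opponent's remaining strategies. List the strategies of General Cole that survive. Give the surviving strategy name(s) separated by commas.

Row B is eliminated: D beats it against every remaining column (Opt1: 11>6, Opt2: 8>7, Opt3: 6>3, Opt4: 11>7).
General Cole's strategy Opt2 is strictly dominated by Opt1 (A: 8>3, C: 6>2, D: 9>5) and is removed.
For General Cole, Opt1 strictly dominates Opt4 on the remaining rows (A: 8>7, C: 6>1, D: 9>5); eliminate Opt4.
For General Rowe, D strictly dominates A on the remaining columns (Opt1: 11>1, Opt3: 6>3); eliminate A.
Among the remaining strategies, none is strictly dominated by another pure strategy of the same player, so the elimination stops.
Surviving strategies — General Rowe: {C, D}; General Cole: {Opt1, Opt3}.

Opt1, Opt3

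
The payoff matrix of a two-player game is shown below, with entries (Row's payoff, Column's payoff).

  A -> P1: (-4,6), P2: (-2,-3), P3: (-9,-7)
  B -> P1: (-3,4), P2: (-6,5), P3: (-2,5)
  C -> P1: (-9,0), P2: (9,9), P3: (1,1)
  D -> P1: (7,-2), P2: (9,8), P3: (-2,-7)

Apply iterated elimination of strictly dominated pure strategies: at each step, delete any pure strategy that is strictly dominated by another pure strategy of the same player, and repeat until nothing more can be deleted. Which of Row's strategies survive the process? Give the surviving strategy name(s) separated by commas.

C, D

Row A is eliminated: D beats it against every remaining column (P1: 7>-4, P2: 9>-2, P3: -2>-9).
Column's strategy P1 is strictly dominated by P2 (B: 5>4, C: 9>0, D: 8>-2) and is removed.
Row's strategy B is strictly dominated by C (P2: 9>-6, P3: 1>-2) and is removed.
For Column, P2 strictly dominates P3 on the remaining rows (C: 9>1, D: 8>-7); eliminate P3.
Among the remaining strategies, none is strictly dominated by another pure strategy of the same player, so the elimination stops.
Surviving strategies — Row: {C, D}; Column: {P2}.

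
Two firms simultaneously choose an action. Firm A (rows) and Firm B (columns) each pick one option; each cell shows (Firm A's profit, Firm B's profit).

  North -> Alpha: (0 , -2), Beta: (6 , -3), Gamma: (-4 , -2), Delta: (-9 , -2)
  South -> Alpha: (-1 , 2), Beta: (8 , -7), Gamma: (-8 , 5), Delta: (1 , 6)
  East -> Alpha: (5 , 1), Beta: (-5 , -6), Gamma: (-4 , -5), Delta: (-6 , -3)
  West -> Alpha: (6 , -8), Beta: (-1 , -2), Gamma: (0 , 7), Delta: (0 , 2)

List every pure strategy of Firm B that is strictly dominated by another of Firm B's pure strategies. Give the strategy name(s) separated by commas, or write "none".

Alpha is not dominated — it holds its own against Beta at North (-2>-3); Gamma at North (-2=-2); Delta at North (-2=-2).
Beta is strictly dominated by Gamma (North: -2>-3, South: 5>-7, East: -5>-6, West: 7>-2).
Gamma is not dominated — it holds its own against Alpha at North (-2=-2); Beta at North (-2>-3); Delta at North (-2=-2).
Delta: no other strategy beats it everywhere (Alpha at North (-2=-2); Beta at North (-2>-3); Gamma at North (-2=-2)).

Beta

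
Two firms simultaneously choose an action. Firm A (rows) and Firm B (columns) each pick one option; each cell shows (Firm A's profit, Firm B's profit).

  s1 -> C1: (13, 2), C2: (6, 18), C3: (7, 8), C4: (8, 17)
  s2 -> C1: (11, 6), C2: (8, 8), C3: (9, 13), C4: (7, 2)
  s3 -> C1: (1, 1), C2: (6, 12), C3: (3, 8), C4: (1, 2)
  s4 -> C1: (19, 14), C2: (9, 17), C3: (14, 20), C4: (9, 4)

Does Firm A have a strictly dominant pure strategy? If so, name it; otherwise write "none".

s4 vs s1: C1: 19>13, C2: 9>6, C3: 14>7, C4: 9>8.
s4 vs s2: C1: 19>11, C2: 9>8, C3: 14>9, C4: 9>7.
s4 vs s3: C1: 19>1, C2: 9>6, C3: 14>3, C4: 9>1.
s4 strictly beats every other strategy against every opponent action, so it is strictly dominant.

s4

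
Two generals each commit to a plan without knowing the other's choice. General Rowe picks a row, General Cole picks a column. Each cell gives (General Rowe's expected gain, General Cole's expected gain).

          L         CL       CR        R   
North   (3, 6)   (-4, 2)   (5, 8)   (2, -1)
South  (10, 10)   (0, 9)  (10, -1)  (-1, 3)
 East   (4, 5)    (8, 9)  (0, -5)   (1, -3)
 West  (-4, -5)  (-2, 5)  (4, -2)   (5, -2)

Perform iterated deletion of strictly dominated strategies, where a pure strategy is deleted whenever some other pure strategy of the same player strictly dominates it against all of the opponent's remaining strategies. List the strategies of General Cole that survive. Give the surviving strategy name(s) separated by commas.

For General Cole, CL strictly dominates R on the remaining rows (North: 2>-1, South: 9>3, East: 9>-3, West: 5>-2); eliminate R.
Row North is eliminated: South beats it against every remaining column (L: 10>3, CL: 0>-4, CR: 10>5).
Row West is eliminated: South beats it against every remaining column (L: 10>-4, CL: 0>-2, CR: 10>4).
Column CR is eliminated: L beats it against every remaining row (South: 10>-1, East: 5>-5).
Among the remaining strategies, none is strictly dominated by another pure strategy of the same player, so the elimination stops.
Surviving strategies — General Rowe: {South, East}; General Cole: {L, CL}.

L, CL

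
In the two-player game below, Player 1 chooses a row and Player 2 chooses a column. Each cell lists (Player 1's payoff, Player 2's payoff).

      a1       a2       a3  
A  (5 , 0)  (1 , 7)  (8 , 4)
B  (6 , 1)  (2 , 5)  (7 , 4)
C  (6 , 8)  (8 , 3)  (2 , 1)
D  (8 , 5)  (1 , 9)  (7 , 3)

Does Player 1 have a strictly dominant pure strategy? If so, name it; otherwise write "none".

A fails to dominate B at a1 (5<6).
B fails to dominate A at a3 (7<8).
C fails to dominate A at a3 (2<8).
D fails to dominate A at a2 (1=1).
No single strategy dominates all the others.

none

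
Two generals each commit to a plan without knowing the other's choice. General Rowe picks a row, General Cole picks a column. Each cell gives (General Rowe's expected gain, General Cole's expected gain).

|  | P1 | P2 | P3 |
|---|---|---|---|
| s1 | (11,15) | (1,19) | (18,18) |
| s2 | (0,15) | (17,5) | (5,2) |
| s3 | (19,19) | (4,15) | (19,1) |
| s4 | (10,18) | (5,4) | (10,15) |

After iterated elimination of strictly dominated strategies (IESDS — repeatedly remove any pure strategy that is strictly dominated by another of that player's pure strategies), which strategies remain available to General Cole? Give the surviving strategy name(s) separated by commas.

P1

Row s1 is eliminated: s3 beats it against every remaining column (P1: 19>11, P2: 4>1, P3: 19>18).
General Cole's strategy P2 is strictly dominated by P1 (s2: 15>5, s3: 19>15, s4: 18>4) and is removed.
For General Rowe, s3 strictly dominates s2 on the remaining columns (P1: 19>0, P3: 19>5); eliminate s2.
For General Rowe, s3 strictly dominates s4 on the remaining columns (P1: 19>10, P3: 19>10); eliminate s4.
For General Cole, P1 strictly dominates P3 on the remaining rows (s3: 19>1); eliminate P3.
Among the remaining strategies, none is strictly dominated by another pure strategy of the same player, so the elimination stops.
Surviving strategies — General Rowe: {s3}; General Cole: {P1}.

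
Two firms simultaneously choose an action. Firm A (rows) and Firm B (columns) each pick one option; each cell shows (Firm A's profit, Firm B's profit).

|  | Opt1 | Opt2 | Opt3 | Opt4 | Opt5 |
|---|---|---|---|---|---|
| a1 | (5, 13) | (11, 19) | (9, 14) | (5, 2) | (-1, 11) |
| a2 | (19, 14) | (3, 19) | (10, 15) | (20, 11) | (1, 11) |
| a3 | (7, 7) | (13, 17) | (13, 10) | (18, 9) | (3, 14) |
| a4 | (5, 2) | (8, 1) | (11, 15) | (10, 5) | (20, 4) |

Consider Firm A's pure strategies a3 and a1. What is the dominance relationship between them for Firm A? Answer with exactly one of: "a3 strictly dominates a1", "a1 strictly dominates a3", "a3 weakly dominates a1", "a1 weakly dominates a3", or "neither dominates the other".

a3 strictly dominates a1

Compare a3 to a1 across each choice by Firm B: Opt1: 7>5, Opt2: 13>11, Opt3: 13>9, Opt4: 18>5, Opt5: 3>-1.
a3 gives a strictly higher payoff against each choice by Firm B, so a3 strictly dominates a1.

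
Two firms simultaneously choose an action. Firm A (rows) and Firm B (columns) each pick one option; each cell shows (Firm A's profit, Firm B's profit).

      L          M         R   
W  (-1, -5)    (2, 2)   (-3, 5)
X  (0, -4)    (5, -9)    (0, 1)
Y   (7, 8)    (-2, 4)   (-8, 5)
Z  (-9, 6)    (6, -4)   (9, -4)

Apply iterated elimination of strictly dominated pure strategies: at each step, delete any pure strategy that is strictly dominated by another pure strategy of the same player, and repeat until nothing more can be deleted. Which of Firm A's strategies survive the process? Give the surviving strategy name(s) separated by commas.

X, Y, Z

For Firm A, X strictly dominates W on the remaining columns (L: 0>-1, M: 5>2, R: 0>-3); eliminate W.
Firm B's strategy M is strictly dominated by L (X: -4>-9, Y: 8>4, Z: 6>-4) and is removed.
Among the remaining strategies, none is strictly dominated by another pure strategy of the same player, so the elimination stops.
Surviving strategies — Firm A: {X, Y, Z}; Firm B: {L, R}.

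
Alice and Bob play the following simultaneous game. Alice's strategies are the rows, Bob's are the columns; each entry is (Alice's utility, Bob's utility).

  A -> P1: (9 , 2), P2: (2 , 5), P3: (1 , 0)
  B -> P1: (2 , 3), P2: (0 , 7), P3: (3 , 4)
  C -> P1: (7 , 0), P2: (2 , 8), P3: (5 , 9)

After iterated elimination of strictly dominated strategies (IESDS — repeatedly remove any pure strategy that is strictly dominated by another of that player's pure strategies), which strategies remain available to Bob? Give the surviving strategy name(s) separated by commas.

P2, P3

For Alice, C strictly dominates B on the remaining columns (P1: 7>2, P2: 2>0, P3: 5>3); eliminate B.
For Bob, P2 strictly dominates P1 on the remaining rows (A: 5>2, C: 8>0); eliminate P1.
Among the remaining strategies, none is strictly dominated by another pure strategy of the same player, so the elimination stops.
Surviving strategies — Alice: {A, C}; Bob: {P2, P3}.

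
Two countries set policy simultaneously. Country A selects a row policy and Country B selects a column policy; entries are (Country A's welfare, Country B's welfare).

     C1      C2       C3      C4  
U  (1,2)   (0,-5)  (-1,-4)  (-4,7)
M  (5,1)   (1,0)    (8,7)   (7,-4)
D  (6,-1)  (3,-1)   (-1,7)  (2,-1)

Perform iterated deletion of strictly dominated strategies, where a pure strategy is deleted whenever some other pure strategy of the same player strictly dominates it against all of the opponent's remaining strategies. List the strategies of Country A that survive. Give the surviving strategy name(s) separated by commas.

For Country A, M strictly dominates U on the remaining columns (C1: 5>1, C2: 1>0, C3: 8>-1, C4: 7>-4); eliminate U.
Country B's strategy C1 is strictly dominated by C3 (M: 7>1, D: 7>-1) and is removed.
For Country B, C3 strictly dominates C2 on the remaining rows (M: 7>0, D: 7>-1); eliminate C2.
For Country A, M strictly dominates D on the remaining columns (C3: 8>-1, C4: 7>2); eliminate D.
For Country B, C3 strictly dominates C4 on the remaining rows (M: 7>-4); eliminate C4.
Among the remaining strategies, none is strictly dominated by another pure strategy of the same player, so the elimination stops.
Surviving strategies — Country A: {M}; Country B: {C3}.

M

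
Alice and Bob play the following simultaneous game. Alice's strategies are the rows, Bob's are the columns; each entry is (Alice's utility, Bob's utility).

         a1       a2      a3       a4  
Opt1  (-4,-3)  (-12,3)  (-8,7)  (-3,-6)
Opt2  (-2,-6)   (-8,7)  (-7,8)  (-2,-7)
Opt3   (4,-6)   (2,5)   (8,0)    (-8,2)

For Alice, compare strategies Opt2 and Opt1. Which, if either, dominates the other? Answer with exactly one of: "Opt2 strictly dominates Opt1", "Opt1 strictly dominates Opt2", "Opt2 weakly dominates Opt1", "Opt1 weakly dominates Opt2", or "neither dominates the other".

Opt2 strictly dominates Opt1

Opt2's payoffs vs Opt1's, by Bob's action — a1: -2>-4, a2: -8>-12, a3: -7>-8, a4: -2>-3.
Every comparison favours Opt2, so Opt2 strictly dominates Opt1.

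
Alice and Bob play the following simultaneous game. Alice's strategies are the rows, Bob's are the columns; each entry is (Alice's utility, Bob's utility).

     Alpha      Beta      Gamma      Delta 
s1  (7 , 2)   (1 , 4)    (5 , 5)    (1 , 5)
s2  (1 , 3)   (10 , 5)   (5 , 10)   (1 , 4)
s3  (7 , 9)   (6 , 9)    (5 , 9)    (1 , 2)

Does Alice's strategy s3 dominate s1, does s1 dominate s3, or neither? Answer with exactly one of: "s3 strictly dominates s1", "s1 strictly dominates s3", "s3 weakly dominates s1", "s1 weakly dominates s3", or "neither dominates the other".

s3 weakly dominates s1

Compare s3 to s1 across each choice by Bob: Alpha: 7=7, Beta: 6>1, Gamma: 5=5, Delta: 1=1.
s3 is at least as good everywhere and strictly better somewhere (tied only at Alpha, Gamma, Delta), so s3 weakly but not strictly dominates s1.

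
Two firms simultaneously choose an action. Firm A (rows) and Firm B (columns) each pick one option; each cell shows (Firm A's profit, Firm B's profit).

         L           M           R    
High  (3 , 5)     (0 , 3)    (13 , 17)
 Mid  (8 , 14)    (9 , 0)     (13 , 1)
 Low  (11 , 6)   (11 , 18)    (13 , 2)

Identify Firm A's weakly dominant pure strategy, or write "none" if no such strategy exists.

Low

Low vs High: L: 11>3, M: 11>0, R: 13=13.
Low vs Mid: L: 11>8, M: 11>9, R: 13=13.
Low is at least as good as every other strategy against every opponent action, so it is weakly dominant.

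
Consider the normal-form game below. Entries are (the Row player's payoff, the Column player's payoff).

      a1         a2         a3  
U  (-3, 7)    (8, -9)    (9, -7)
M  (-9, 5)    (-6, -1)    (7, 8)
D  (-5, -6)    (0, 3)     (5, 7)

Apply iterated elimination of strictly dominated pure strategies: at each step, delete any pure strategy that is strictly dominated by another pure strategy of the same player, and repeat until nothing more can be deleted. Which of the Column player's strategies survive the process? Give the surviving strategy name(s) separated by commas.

a1

Row M is eliminated: U beats it against every remaining column (a1: -3>-9, a2: 8>-6, a3: 9>7).
The Row player's strategy D is strictly dominated by U (a1: -3>-5, a2: 8>0, a3: 9>5) and is removed.
Column a2 is eliminated: a1 beats it against every remaining row (U: 7>-9).
For the Column player, a1 strictly dominates a3 on the remaining rows (U: 7>-7); eliminate a3.
Among the remaining strategies, none is strictly dominated by another pure strategy of the same player, so the elimination stops.
Surviving strategies — the Row player: {U}; the Column player: {a1}.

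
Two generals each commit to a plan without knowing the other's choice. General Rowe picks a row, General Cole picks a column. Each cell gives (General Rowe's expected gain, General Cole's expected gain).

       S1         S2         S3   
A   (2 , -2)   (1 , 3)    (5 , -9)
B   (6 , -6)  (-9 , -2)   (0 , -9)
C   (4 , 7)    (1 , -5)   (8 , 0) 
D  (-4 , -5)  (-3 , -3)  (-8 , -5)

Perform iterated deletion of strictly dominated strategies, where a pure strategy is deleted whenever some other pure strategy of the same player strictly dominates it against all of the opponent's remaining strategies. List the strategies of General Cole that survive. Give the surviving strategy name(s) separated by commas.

S1, S2

General Rowe's strategy D is strictly dominated by A (S1: 2>-4, S2: 1>-3, S3: 5>-8) and is removed.
For General Cole, S1 strictly dominates S3 on the remaining rows (A: -2>-9, B: -6>-9, C: 7>0); eliminate S3.
Among the remaining strategies, none is strictly dominated by another pure strategy of the same player, so the elimination stops.
Surviving strategies — General Rowe: {A, B, C}; General Cole: {S1, S2}.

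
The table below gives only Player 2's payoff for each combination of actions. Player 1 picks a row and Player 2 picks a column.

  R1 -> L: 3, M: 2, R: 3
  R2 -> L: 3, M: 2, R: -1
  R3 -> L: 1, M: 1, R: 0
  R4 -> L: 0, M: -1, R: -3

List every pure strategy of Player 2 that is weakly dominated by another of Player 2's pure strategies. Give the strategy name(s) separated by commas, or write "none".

M, R

L: no other strategy beats it everywhere (M at R1 (3>2); R at R2 (3>-1)).
M is weakly dominated by L (R1: 3>2, R2: 3>2, R3: 1=1, R4: 0>-1).
R: dominated, since L does at least as well everywhere (R1: 3=3, R2: 3>-1, R3: 1>0, R4: 0>-3).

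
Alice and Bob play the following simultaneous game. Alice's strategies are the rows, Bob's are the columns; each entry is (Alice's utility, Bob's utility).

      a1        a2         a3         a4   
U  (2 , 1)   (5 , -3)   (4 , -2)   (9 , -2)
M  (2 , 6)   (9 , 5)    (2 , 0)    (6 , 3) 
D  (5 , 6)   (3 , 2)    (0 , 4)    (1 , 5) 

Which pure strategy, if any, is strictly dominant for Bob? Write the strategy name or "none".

a1

a1 vs a2: U: 1>-3, M: 6>5, D: 6>2.
a1 vs a3: U: 1>-2, M: 6>0, D: 6>4.
a1 vs a4: U: 1>-2, M: 6>3, D: 6>5.
a1 strictly beats every other strategy against every opponent action, so it is strictly dominant.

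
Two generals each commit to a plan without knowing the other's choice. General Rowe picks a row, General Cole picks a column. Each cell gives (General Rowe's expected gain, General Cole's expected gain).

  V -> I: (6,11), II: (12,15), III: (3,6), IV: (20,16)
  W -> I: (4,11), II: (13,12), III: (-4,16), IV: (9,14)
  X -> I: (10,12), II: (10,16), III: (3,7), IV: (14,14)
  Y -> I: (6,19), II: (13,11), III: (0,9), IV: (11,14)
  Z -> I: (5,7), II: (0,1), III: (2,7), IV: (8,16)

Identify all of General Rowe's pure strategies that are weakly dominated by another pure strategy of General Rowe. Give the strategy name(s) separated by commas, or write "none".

Nothing dominates V: W at I (6>4); X at II (12>10); Y at III (3>0); Z at I (6>5).
W: dominated, since Y does at least as well everywhere (I: 6>4, II: 13=13, III: 0>-4, IV: 11>9).
Nothing dominates X: V at I (10>6); W at I (10>4); Y at I (10>6); Z at I (10>5).
Y is not dominated — it holds its own against V at II (13>12); W at I (6>4); X at II (13>10); Z at I (6>5).
Z: dominated, since V does at least as well everywhere (I: 6>5, II: 12>0, III: 3>2, IV: 20>8).

W, Z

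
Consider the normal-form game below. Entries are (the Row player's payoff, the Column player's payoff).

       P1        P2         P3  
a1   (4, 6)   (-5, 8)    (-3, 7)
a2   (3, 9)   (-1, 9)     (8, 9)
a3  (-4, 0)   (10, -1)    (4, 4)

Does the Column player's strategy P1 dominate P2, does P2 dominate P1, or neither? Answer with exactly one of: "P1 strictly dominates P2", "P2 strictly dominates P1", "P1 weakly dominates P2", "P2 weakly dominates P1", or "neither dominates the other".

neither dominates the other

Compare P1 to P2 across each opponent action: a1: 6<8, a2: 9=9, a3: 0>-1.
P1 does better at a3 but worse at a1; neither strategy dominates the other.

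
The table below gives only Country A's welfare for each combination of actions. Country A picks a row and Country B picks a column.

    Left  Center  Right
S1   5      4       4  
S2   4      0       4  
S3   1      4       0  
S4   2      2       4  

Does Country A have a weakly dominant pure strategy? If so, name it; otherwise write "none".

S1 vs S2: Left: 5>4, Center: 4>0, Right: 4=4.
S1 vs S3: Left: 5>1, Center: 4=4, Right: 4>0.
S1 vs S4: Left: 5>2, Center: 4>2, Right: 4=4.
S1 is at least as good as every other strategy against every opponent action, so it is weakly dominant.

S1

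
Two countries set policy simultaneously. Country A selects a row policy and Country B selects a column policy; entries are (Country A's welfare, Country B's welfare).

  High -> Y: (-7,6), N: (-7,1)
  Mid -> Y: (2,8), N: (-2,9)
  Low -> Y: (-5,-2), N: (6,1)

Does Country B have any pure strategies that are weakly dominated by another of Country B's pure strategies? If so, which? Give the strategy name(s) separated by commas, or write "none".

Nothing dominates Y: N at High (6>1).
N: no other strategy beats it everywhere (Y at Mid (9>8)).

none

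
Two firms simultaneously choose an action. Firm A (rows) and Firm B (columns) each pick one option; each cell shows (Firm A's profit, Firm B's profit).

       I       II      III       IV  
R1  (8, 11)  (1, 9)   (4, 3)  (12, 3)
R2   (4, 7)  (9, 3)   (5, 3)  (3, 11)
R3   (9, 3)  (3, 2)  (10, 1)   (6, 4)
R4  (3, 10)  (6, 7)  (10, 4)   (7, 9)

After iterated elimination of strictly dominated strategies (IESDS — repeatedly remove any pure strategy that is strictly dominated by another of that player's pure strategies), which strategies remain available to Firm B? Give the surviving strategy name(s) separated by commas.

Firm B's strategy II is strictly dominated by I (R1: 11>9, R2: 7>3, R3: 3>2, R4: 10>7) and is removed.
For Firm A, R3 strictly dominates R2 on the remaining columns (I: 9>4, III: 10>5, IV: 6>3); eliminate R2.
Column III is eliminated: I beats it against every remaining row (R1: 11>3, R3: 3>1, R4: 10>4).
For Firm A, R1 strictly dominates R4 on the remaining columns (I: 8>3, IV: 12>7); eliminate R4.
Among the remaining strategies, none is strictly dominated by another pure strategy of the same player, so the elimination stops.
Surviving strategies — Firm A: {R1, R3}; Firm B: {I, IV}.

I, IV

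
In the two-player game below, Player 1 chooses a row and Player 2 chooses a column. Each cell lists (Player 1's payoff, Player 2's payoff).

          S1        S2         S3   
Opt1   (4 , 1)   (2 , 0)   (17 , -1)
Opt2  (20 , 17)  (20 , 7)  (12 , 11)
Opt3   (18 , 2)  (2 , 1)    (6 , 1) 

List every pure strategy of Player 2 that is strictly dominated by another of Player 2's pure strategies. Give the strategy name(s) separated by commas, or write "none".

S2, S3

Nothing dominates S1: S2 at Opt1 (1>0); S3 at Opt1 (1>-1).
S1 strictly dominates S2 — Opt1: 1>0, Opt2: 17>7, Opt3: 2>1.
S1 strictly dominates S3 — Opt1: 1>-1, Opt2: 17>11, Opt3: 2>1.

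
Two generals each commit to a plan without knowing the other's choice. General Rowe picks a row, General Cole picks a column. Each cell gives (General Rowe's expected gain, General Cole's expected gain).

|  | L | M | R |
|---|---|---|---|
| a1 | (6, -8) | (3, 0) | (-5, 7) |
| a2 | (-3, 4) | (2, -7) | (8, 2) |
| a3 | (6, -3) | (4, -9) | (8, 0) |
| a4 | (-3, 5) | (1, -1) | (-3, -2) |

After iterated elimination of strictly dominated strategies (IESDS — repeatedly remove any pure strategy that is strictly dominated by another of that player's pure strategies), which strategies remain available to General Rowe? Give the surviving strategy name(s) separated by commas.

Row a4 is eliminated: a3 beats it against every remaining column (L: 6>-3, M: 4>1, R: 8>-3).
For General Cole, R strictly dominates M on the remaining rows (a1: 7>0, a2: 2>-7, a3: 0>-9); eliminate M.
Among the remaining strategies, none is strictly dominated by another pure strategy of the same player, so the elimination stops.
Surviving strategies — General Rowe: {a1, a2, a3}; General Cole: {L, R}.

a1, a2, a3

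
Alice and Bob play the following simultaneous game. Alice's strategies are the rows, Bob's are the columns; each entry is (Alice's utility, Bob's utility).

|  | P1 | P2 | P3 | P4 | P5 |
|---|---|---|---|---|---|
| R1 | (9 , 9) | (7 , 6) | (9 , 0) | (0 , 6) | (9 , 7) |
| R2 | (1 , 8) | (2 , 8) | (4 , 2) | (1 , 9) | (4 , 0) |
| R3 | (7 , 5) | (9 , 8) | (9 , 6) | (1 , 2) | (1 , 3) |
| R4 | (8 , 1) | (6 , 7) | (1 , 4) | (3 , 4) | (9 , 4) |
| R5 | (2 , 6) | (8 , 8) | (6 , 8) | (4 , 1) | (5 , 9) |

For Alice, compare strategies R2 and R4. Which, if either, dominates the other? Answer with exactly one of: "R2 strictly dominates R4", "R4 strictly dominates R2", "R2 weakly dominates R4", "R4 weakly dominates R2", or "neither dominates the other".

neither dominates the other

R2's payoffs vs R4's, by Bob's action — P1: 1<8, P2: 2<6, P3: 4>1, P4: 1<3, P5: 4<9.
R2 does better at P3 but worse at P1, P2, P4, P5; neither strategy dominates the other.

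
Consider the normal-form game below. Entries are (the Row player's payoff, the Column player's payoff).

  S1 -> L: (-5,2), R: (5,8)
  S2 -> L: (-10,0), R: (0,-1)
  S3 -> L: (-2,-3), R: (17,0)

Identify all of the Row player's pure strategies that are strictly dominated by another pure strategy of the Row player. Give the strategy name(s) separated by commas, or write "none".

S3 strictly dominates S1 — L: -2>-5, R: 17>5.
S2 is strictly dominated by S1 (L: -5>-10, R: 5>0).
S3: no other strategy beats it everywhere (S1 at L (-2>-5); S2 at L (-2>-10)).

S1, S2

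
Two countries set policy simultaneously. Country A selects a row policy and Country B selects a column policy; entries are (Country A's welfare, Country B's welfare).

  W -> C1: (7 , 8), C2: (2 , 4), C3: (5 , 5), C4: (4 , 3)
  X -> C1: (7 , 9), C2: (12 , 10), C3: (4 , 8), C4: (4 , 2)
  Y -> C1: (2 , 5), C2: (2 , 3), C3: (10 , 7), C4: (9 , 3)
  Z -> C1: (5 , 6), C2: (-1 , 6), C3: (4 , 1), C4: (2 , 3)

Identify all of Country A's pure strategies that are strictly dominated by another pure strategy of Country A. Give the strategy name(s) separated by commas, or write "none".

Z

W: no other strategy beats it everywhere (X at C1 (7=7); Y at C1 (7>2); Z at C1 (7>5)).
Nothing dominates X: W at C1 (7=7); Y at C1 (7>2); Z at C1 (7>5).
Y: no other strategy beats it everywhere (W at C2 (2=2); X at C3 (10>4); Z at C2 (2>-1)).
W strictly dominates Z — C1: 7>5, C2: 2>-1, C3: 5>4, C4: 4>2.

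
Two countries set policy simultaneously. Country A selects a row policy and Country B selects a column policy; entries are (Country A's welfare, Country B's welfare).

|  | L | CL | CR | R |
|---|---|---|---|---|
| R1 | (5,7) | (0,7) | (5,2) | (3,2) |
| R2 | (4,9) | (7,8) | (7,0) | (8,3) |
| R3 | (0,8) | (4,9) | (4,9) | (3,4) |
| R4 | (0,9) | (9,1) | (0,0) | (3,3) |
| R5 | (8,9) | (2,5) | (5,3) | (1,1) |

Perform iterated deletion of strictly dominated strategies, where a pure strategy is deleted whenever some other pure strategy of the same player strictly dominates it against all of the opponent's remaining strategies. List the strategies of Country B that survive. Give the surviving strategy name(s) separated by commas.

Row R3 is eliminated: R2 beats it against every remaining column (L: 4>0, CL: 7>4, CR: 7>4, R: 8>3).
Column CR is eliminated: L beats it against every remaining row (R1: 7>2, R2: 9>0, R4: 9>0, R5: 9>3).
Country B's strategy R is strictly dominated by L (R1: 7>2, R2: 9>3, R4: 9>3, R5: 9>1) and is removed.
Row R1 is eliminated: R5 beats it against every remaining column (L: 8>5, CL: 2>0).
For Country B, L strictly dominates CL on the remaining rows (R2: 9>8, R4: 9>1, R5: 9>5); eliminate CL.
For Country A, R5 strictly dominates R2 on the remaining columns (L: 8>4); eliminate R2.
For Country A, R5 strictly dominates R4 on the remaining columns (L: 8>0); eliminate R4.
Among the remaining strategies, none is strictly dominated by another pure strategy of the same player, so the elimination stops.
Surviving strategies — Country A: {R5}; Country B: {L}.

L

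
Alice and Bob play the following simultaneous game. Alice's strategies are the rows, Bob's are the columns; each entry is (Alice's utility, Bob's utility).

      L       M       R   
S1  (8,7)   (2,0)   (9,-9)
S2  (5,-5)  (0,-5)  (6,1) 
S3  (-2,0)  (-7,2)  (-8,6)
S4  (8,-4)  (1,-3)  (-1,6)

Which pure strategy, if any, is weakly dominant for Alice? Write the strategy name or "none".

S1

S1 vs S2: L: 8>5, M: 2>0, R: 9>6.
S1 vs S3: L: 8>-2, M: 2>-7, R: 9>-8.
S1 vs S4: L: 8=8, M: 2>1, R: 9>-1.
S1 is at least as good as every other strategy against every opponent action, so it is weakly dominant.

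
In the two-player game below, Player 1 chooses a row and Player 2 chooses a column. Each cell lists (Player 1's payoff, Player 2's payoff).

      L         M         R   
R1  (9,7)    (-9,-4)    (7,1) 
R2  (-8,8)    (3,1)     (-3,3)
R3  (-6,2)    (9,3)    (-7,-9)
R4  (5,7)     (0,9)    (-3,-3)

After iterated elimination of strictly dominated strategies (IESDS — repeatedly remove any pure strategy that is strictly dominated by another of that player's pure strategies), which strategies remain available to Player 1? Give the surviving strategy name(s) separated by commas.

Player 2's strategy R is strictly dominated by L (R1: 7>1, R2: 8>3, R3: 2>-9, R4: 7>-3) and is removed.
Row R2 is eliminated: R3 beats it against every remaining column (L: -6>-8, M: 9>3).
Among the remaining strategies, none is strictly dominated by another pure strategy of the same player, so the elimination stops.
Surviving strategies — Player 1: {R1, R3, R4}; Player 2: {L, M}.

R1, R3, R4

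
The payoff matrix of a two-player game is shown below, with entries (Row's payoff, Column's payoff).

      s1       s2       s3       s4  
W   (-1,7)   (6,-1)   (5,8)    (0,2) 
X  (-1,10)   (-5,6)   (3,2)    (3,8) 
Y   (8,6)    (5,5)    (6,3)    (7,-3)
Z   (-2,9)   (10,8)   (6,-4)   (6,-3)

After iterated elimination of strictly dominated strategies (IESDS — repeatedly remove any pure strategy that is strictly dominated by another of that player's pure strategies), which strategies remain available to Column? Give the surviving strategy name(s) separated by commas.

s1

Row X is eliminated: Y beats it against every remaining column (s1: 8>-1, s2: 5>-5, s3: 6>3, s4: 7>3).
Column s2 is eliminated: s1 beats it against every remaining row (W: 7>-1, Y: 6>5, Z: 9>8).
For Row, Y strictly dominates W on the remaining columns (s1: 8>-1, s3: 6>5, s4: 7>0); eliminate W.
For Column, s1 strictly dominates s3 on the remaining rows (Y: 6>3, Z: 9>-4); eliminate s3.
Row Z is eliminated: Y beats it against every remaining column (s1: 8>-2, s4: 7>6).
For Column, s1 strictly dominates s4 on the remaining rows (Y: 6>-3); eliminate s4.
Among the remaining strategies, none is strictly dominated by another pure strategy of the same player, so the elimination stops.
Surviving strategies — Row: {Y}; Column: {s1}.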